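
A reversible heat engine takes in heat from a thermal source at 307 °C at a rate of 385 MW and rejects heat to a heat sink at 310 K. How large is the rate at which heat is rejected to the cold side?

Q̇_C ≈ 206 MW

T_H = 307 °C → 307 + 273.15 = 580.15 K.
For a reversible engine, η = 1 − T_C/T_H = 1 − 310.00/580.15 = 0.4657.
For a reversible cycle Q_C/Q_H = T_C/T_H, so Q_C = 385 × 310.00/580.15 = 206 MW.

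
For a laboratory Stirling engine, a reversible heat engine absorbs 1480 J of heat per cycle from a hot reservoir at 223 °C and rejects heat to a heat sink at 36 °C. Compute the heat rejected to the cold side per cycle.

Q_C ≈ 922 J

T_H = 223 °C → 223 + 273.15 = 496.15 K.
T_C = 36 °C → 36 + 273.15 = 309.15 K.
The Carnot efficiency is η = 1 − T_C/T_H = 1 − 309.15/496.15 = 0.3769.
For a reversible cycle Q_C/Q_H = T_C/T_H, so Q_C = 1480 × 309.15/496.15 = 922 J.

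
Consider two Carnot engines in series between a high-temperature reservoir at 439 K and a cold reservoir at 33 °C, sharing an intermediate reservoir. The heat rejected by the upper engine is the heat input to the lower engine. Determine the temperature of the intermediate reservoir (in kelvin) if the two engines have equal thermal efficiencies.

T_m ≈ 367 K

T_C = 33 °C → 33 + 273.15 = 306.15 K.
Equal efficiencies require 1 − T_m/T_H = 1 − T_C/T_m, i.e. T_m/T_H = T_C/T_m, so T_m = √(T_H·T_C) = √(439.00 × 306.15) = 367 K.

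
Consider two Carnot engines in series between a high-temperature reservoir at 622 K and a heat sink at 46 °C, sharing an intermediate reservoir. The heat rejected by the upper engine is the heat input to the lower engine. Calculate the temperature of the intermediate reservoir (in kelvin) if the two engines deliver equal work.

T_m ≈ 471 K

T_C = 46 °C → 46 + 273.15 = 319.15 K.
For reversible stages Q_m = Q_H·(T_m/T_H). Setting W₁ = Q_H(1 − T_m/T_H) equal to W₂ = Q_m(1 − T_C/T_m) = Q_H·(T_m − T_C)/T_H gives T_H − T_m = T_m − T_C, so T_m = (T_H + T_C)/2 = (622.00 + 319.15)/2 = 471 K.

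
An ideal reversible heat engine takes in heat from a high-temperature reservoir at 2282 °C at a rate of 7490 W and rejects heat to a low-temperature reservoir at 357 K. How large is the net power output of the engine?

Ẇ ≈ 6444 W

T_H = 2282 °C → 2282 + 273.15 = 2555.15 K.
η_rev = 1 − T_C/T_H = 1 − 357.00/2555.15 = 0.8603.
W = η·Q_H = 0.8603 × 7490 = 6444 W.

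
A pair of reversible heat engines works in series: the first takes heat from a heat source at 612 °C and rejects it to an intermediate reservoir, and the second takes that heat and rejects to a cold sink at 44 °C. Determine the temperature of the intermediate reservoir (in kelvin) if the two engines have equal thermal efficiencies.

T_H = 612 °C → 612 + 273.15 = 885.15 K.
T_C = 44 °C → 44 + 273.15 = 317.15 K.
Equal efficiencies require 1 − T_m/T_H = 1 − T_C/T_m, i.e. T_m/T_H = T_C/T_m, so T_m = √(T_H·T_C) = √(885.15 × 317.15) = 530 K.

T_m ≈ 530 K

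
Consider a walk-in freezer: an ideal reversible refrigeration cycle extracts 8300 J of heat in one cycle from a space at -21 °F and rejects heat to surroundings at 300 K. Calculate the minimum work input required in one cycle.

W_in ≈ 1920 J

T_C = -21 °F → (-21 − 32) × 5/9 = -29.44 °C = 243.71 K.
COP_R = T_C/(T_H − T_C) = 243.71/56.29 = 4.3291.
W = Q_C/COP_R = 8300/4.3291 = 1920 J.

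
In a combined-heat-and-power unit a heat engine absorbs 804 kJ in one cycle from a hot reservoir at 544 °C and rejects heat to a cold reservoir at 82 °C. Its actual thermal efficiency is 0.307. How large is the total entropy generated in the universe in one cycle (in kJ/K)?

ΔS_univ ≈ 0.585 kJ/K

T_H = 544 °C → 544 + 273.15 = 817.15 K.
T_C = 82 °C → 82 + 273.15 = 355.15 K.
W = η·Q_H = 0.307 × 804 = 246.8 kJ, so Q_C = Q_H − W = 557.2 kJ.
The hot reservoir loses entropy Q_H/T_H = 804/817.15 = 0.9839 kJ/K; the cold reservoir gains Q_C/T_C = 557.2/355.15 = 1.569 kJ/K.
ΔS_univ = −Q_H/T_H + Q_C/T_C = 0.585 kJ/K (> 0, since η = 0.307 < η_Carnot = 0.565).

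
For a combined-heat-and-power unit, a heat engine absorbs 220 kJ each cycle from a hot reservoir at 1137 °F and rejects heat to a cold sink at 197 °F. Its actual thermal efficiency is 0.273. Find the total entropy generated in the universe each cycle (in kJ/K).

ΔS_univ ≈ 0.190 kJ/K

T_H = 1137 °F → (1137 − 32) × 5/9 = 613.89 °C = 887.04 K.
T_C = 197 °F → (197 − 32) × 5/9 = 91.67 °C = 364.82 K.
W = η·Q_H = 0.273 × 220 = 60.06 kJ, so Q_C = Q_H − W = 159.9 kJ.
Entropy balance on the reservoirs: −Q_H/T_H = -0.2480 kJ/K, +Q_C/T_C = 0.4384 kJ/K.
ΔS_univ = −Q_H/T_H + Q_C/T_C = 0.190 kJ/K (> 0, since η = 0.273 < η_Carnot = 0.589).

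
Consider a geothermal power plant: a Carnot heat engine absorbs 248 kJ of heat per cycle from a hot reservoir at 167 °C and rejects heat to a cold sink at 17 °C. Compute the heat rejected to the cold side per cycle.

T_H = 167 °C → 167 + 273.15 = 440.15 K.
T_C = 17 °C → 17 + 273.15 = 290.15 K.
The Carnot efficiency is η = 1 − T_C/T_H = 1 − 290.15/440.15 = 0.3408.
For a reversible cycle Q_C/Q_H = T_C/T_H, so Q_C = 248 × 290.15/440.15 = 163 kJ.

Q_C ≈ 163 kJ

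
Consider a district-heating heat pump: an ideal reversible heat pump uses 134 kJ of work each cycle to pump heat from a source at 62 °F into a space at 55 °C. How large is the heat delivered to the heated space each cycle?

Q_H ≈ 1150 kJ

T_H = 55 °C → 55 + 273.15 = 328.15 K.
T_C = 62 °F → (62 − 32) × 5/9 = 16.67 °C = 289.82 K.
COP_HP = T_H/(T_H − T_C) = 328.15/38.33 = 8.5604.
Q_H = COP_HP · W = 8.5604 × 134 = 1150 kJ.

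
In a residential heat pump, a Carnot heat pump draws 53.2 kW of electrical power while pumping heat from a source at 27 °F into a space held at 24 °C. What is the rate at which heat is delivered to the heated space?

T_H = 24 °C → 24 + 273.15 = 297.15 K.
T_C = 27 °F → (27 − 32) × 5/9 = -2.78 °C = 270.37 K.
The Carnot heat-pump COP is COP_HP = T_H/(T_H − T_C) = 297.15/26.78 = 11.0969.
Q_H = COP_HP · W = 11.0969 × 53.2 = 590 kW.

Q̇_H ≈ 590 kW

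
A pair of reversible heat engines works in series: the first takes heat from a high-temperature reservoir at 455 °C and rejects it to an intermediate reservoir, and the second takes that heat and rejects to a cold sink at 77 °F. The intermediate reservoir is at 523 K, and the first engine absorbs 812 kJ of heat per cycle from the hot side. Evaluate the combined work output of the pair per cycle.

T_H = 455 °C → 455 + 273.15 = 728.15 K.
T_C = 77 °F → (77 − 32) × 5/9 = 25.00 °C = 298.15 K.
Two reversible stages in series are equivalent to a single Carnot engine between T_H and T_C, so η_total = 1 − T_C/T_H = 1 − 298.15/728.15 = 0.5905.
W_total = η_total · Q_H = 0.5905 × 812 = 480 kJ.

W_total ≈ 480 kJ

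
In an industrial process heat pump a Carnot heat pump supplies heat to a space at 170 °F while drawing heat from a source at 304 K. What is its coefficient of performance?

COP_HP ≈ 7.64

T_H = 170 °F → (170 − 32) × 5/9 = 76.67 °C = 349.82 K.
COP_HP = T_H/(T_H − T_C) = 349.82/(349.82 − 304.00) = 7.64.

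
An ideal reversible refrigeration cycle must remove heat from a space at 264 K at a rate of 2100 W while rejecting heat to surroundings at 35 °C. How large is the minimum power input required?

T_H = 35 °C → 35 + 273.15 = 308.15 K.
Carnot COP: COP_R = T_C/(T_H − T_C) = 264.00/44.15 = 5.9796.
W = Q_C/COP_R = 2100/5.9796 = 351 W.

Ẇ_in ≈ 351 W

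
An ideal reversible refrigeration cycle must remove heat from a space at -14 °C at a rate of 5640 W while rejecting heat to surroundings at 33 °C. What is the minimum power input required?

Ẇ_in ≈ 1023 W

T_H = 33 °C → 33 + 273.15 = 306.15 K.
T_C = -14 °C → -14 + 273.15 = 259.15 K.
COP_R = T_C/(T_H − T_C) = 259.15/47.00 = 5.5138.
W = Q_C/COP_R = 5640/5.5138 = 1023 W.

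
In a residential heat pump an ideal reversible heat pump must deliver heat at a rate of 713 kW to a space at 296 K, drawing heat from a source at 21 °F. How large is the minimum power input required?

T_C = 21 °F → (21 − 32) × 5/9 = -6.11 °C = 267.04 K.
Reversible heating COP: COP_HP = T_H/(T_H − T_C) = 296.00/28.96 = 10.2206.
W = Q_H/COP_HP = 713/10.2206 = 69.8 kW.

Ẇ_in ≈ 69.8 kW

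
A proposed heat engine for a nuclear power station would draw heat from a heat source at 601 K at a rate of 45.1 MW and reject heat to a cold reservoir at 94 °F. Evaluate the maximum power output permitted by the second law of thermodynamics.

T_C = 94 °F → (94 − 32) × 5/9 = 34.44 °C = 307.59 K.
By the Carnot theorem, η_max = 1 − T_C/T_H = 1 − 307.59/601.00 = 0.4882.
W_max = η_max · Q_H = 0.4882 × 45.1 = 22.0 MW.

Ẇ_max ≈ 22.0 MW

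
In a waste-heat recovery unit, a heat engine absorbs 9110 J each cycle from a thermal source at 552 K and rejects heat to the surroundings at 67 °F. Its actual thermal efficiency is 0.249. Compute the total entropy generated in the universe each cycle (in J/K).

T_C = 67 °F → (67 − 32) × 5/9 = 19.44 °C = 292.59 K.
W = η·Q_H = 0.249 × 9110 = 2268 J, so Q_C = Q_H − W = 6842 J.
Reservoir entropy changes: ΔS_H = −Q_H/T_H = −9110/552.00 = -16.50 J/K and ΔS_C = +Q_C/T_C = 6842/292.59 = 23.38 J/K.
ΔS_univ = −Q_H/T_H + Q_C/T_C = 6.88 J/K (> 0, since η = 0.249 < η_Carnot = 0.470).

ΔS_univ ≈ 6.88 J/K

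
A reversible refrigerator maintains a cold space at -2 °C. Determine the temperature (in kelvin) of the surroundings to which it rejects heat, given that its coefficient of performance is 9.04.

T_H ≈ 301 K

T_C = -2 °C → -2 + 273.15 = 271.15 K.
COP_R = T_C/(T_H − T_C) ⇒ T_H = T_C·(1 + 1/COP_R) = 271.15 × (1 + 1/9.04) = 301 K.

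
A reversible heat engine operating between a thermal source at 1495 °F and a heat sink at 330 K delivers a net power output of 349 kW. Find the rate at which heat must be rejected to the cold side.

Q̇_C ≈ 152 kW

T_H = 1495 °F → (1495 − 32) × 5/9 = 812.78 °C = 1085.93 K.
For a reversible engine, η = 1 − T_C/T_H = 1 − 330.00/1085.93 = 0.6961.
Since Q_C/Q_H = T_C/T_H and Q_H = W/η, Q_C = W·T_C/(T_H − T_C) = 349 × 330.00/755.93 = 152 kW.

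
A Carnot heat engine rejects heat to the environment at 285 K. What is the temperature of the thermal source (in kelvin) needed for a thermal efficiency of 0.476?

From η = 1 − T_C/T_H, solving for T_H gives T_H = T_C/(1 − η) = 285.00/(1 − 0.476) = 543.9 K.

T_H ≈ 543.9 K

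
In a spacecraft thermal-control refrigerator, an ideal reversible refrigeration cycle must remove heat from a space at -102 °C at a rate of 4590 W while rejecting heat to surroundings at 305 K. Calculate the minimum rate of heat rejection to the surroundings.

Q̇_H ≈ 8180 W

T_C = -102 °C → -102 + 273.15 = 171.15 K.
For a reversible cycle Q_H/Q_C = T_H/T_C, so Q_H = Q_C·T_H/T_C = 4590 × 305.00/171.15 = 8180 W.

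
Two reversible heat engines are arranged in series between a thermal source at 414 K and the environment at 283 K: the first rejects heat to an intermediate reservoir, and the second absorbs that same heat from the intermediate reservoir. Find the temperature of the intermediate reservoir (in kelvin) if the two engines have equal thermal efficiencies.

Equal efficiencies require 1 − T_m/T_H = 1 − T_C/T_m, i.e. T_m/T_H = T_C/T_m, so T_m = √(T_H·T_C) = √(414.00 × 283.00) = 342 K.

T_m ≈ 342 K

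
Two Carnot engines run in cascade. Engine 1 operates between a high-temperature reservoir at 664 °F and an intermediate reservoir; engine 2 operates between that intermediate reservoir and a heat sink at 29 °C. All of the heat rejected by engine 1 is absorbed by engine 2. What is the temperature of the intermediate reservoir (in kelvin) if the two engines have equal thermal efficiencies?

T_H = 664 °F → (664 − 32) × 5/9 = 351.11 °C = 624.26 K.
T_C = 29 °C → 29 + 273.15 = 302.15 K.
Equal efficiencies require 1 − T_m/T_H = 1 − T_C/T_m, i.e. T_m/T_H = T_C/T_m, so T_m = √(T_H·T_C) = √(624.26 × 302.15) = 434 K.

T_m ≈ 434 K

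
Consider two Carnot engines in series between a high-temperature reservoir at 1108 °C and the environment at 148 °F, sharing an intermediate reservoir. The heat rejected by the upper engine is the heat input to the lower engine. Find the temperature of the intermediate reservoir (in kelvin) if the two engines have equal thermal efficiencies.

T_m ≈ 683 K

T_H = 1108 °C → 1108 + 273.15 = 1381.15 K.
T_C = 148 °F → (148 − 32) × 5/9 = 64.44 °C = 337.59 K.
Equal efficiencies require 1 − T_m/T_H = 1 − T_C/T_m, i.e. T_m/T_H = T_C/T_m, so T_m = √(T_H·T_C) = √(1381.15 × 337.59) = 683 K.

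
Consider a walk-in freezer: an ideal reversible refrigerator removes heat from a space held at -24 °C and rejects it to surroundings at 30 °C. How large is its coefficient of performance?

T_H = 30 °C → 30 + 273.15 = 303.15 K.
T_C = -24 °C → -24 + 273.15 = 249.15 K.
Carnot COP: COP_R = T_C/(T_H − T_C) = 249.15/(303.15 − 249.15) = 4.61.

COP_R ≈ 4.61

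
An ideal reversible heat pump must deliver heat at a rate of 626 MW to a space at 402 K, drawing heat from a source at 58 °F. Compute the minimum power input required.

Ẇ_in ≈ 178.2 MW

T_C = 58 °F → (58 − 32) × 5/9 = 14.44 °C = 287.59 K.
The Carnot heat-pump COP is COP_HP = T_H/(T_H − T_C) = 402.00/114.41 = 3.5138.
W = Q_H/COP_HP = 626/3.5138 = 178.2 MW.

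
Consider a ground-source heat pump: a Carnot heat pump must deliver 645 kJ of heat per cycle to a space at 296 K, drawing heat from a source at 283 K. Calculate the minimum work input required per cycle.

W_in ≈ 28.33 kJ

For a reversible heat pump, COP_HP = T_H/(T_H − T_C) = 296.00/13.00 = 22.7692.
W = Q_H/COP_HP = 645/22.7692 = 28.33 kJ.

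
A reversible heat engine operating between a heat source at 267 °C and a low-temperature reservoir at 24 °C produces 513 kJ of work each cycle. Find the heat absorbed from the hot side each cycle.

Q_H ≈ 1140 kJ

T_H = 267 °C → 267 + 273.15 = 540.15 K.
T_C = 24 °C → 24 + 273.15 = 297.15 K.
η_rev = 1 − T_C/T_H = 1 − 297.15/540.15 = 0.4499.
Q_H = W/η = 513/0.4499 = 1140 kJ.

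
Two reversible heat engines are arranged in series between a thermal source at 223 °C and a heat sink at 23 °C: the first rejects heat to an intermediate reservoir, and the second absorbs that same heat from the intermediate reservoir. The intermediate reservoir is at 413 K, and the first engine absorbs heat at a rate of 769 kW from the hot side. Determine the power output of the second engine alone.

T_H = 223 °C → 223 + 273.15 = 496.15 K.
T_C = 23 °C → 23 + 273.15 = 296.15 K.
Heat entering the second stage: Q_m = Q_H·(T_m/T_H) = 769 × 413.00/496.15 = 640 kW.
Second-stage efficiency η₂ = 1 − T_C/T_m = 1 − 296.15/413.00 = 0.2829, so W₂ = η₂·Q_m = 181 kW.

Ẇ₂ ≈ 181 kW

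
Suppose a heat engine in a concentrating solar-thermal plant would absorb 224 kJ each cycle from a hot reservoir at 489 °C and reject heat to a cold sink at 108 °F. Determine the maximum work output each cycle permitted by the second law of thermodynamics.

T_H = 489 °C → 489 + 273.15 = 762.15 K.
T_C = 108 °F → (108 − 32) × 5/9 = 42.22 °C = 315.37 K.
The upper bound on efficiency is η_max = 1 − T_C/T_H = 1 − 315.37/762.15 = 0.5862.
W_max = η_max · Q_H = 0.5862 × 224 = 131 kJ.

W_max ≈ 131 kJ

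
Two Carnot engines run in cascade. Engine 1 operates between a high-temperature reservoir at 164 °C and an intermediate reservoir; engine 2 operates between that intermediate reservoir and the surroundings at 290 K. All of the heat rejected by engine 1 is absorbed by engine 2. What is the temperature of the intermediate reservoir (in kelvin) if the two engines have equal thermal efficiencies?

T_m ≈ 356 K

T_H = 164 °C → 164 + 273.15 = 437.15 K.
Equal efficiencies require 1 − T_m/T_H = 1 − T_C/T_m, i.e. T_m/T_H = T_C/T_m, so T_m = √(T_H·T_C) = √(437.15 × 290.00) = 356 K.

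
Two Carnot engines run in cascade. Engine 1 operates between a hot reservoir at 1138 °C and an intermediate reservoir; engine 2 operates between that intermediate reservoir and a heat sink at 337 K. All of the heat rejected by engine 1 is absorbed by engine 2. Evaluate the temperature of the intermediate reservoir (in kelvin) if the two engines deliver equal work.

T_H = 1138 °C → 1138 + 273.15 = 1411.15 K.
For reversible stages Q_m = Q_H·(T_m/T_H). Setting W₁ = Q_H(1 − T_m/T_H) equal to W₂ = Q_m(1 − T_C/T_m) = Q_H·(T_m − T_C)/T_H gives T_H − T_m = T_m − T_C, so T_m = (T_H + T_C)/2 = (1411.15 + 337.00)/2 = 874.1 K.

T_m ≈ 874.1 K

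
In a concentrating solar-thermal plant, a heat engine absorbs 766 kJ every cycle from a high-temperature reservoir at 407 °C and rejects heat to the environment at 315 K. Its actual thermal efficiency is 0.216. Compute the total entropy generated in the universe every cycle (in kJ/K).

T_H = 407 °C → 407 + 273.15 = 680.15 K.
W = η·Q_H = 0.216 × 766 = 165.5 kJ, so Q_C = Q_H − W = 600.5 kJ.
The hot reservoir loses entropy Q_H/T_H = 766/680.15 = 1.126 kJ/K; the cold reservoir gains Q_C/T_C = 600.5/315.00 = 1.906 kJ/K.
ΔS_univ = −Q_H/T_H + Q_C/T_C = 0.7803 kJ/K (> 0, since η = 0.216 < η_Carnot = 0.537).

ΔS_univ ≈ 0.7803 kJ/K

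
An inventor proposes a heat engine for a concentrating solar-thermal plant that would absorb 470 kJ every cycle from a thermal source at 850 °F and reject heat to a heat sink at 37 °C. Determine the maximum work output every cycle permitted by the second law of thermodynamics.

T_H = 850 °F → (850 − 32) × 5/9 = 454.44 °C = 727.59 K.
T_C = 37 °C → 37 + 273.15 = 310.15 K.
No engine can exceed the Carnot limit: η_max = 1 − T_C/T_H = 1 − 310.15/727.59 = 0.5737.
W_max = η_max · Q_H = 0.5737 × 470 = 270 kJ.

W_max ≈ 270 kJ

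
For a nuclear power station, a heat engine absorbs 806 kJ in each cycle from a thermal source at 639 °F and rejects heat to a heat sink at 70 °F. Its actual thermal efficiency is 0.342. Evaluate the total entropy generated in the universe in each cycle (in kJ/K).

ΔS_univ ≈ 0.482 kJ/K

T_H = 639 °F → (639 − 32) × 5/9 = 337.22 °C = 610.37 K.
T_C = 70 °F → (70 − 32) × 5/9 = 21.11 °C = 294.26 K.
W = η·Q_H = 0.342 × 806 = 275.7 kJ, so Q_C = Q_H − W = 530.3 kJ.
The hot reservoir loses entropy Q_H/T_H = 806/610.37 = 1.321 kJ/K; the cold reservoir gains Q_C/T_C = 530.3/294.26 = 1.802 kJ/K.
ΔS_univ = −Q_H/T_H + Q_C/T_C = 0.482 kJ/K (> 0, since η = 0.342 < η_Carnot = 0.518).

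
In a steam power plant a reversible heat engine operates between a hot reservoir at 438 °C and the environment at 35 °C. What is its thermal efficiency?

T_H = 438 °C → 438 + 273.15 = 711.15 K.
T_C = 35 °C → 35 + 273.15 = 308.15 K.
For a reversible engine, η = 1 − T_C/T_H = 1 − 308.15/711.15 = 0.5667.

η ≈ 0.5667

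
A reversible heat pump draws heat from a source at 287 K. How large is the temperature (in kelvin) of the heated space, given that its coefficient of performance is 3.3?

T_H ≈ 412 K

COP_HP = T_H/(T_H − T_C) ⇒ T_H = T_C·COP_HP/(COP_HP − 1) = 287.00 × 3.3/(3.3 − 1) = 412 K.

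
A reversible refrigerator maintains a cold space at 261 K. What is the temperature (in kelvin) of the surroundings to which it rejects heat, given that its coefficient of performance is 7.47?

T_H ≈ 296 K

COP_R = T_C/(T_H − T_C) ⇒ T_H = T_C·(1 + 1/COP_R) = 261.00 × (1 + 1/7.47) = 296 K.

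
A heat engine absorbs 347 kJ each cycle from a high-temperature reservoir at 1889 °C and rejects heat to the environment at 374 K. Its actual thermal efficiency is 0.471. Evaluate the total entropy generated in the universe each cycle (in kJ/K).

T_H = 1889 °C → 1889 + 273.15 = 2162.15 K.
W = η·Q_H = 0.471 × 347 = 163.4 kJ, so Q_C = Q_H − W = 183.6 kJ.
Reservoir entropy changes: ΔS_H = −Q_H/T_H = −347/2162.15 = -0.1605 kJ/K and ΔS_C = +Q_C/T_C = 183.6/374.00 = 0.4908 kJ/K.
ΔS_univ = −Q_H/T_H + Q_C/T_C = 0.330 kJ/K (> 0, since η = 0.471 < η_Carnot = 0.827).

ΔS_univ ≈ 0.330 kJ/K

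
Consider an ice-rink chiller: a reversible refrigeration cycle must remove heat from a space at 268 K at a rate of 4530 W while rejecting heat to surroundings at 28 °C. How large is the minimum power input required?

Ẇ_in ≈ 560 W

T_H = 28 °C → 28 + 273.15 = 301.15 K.
Carnot COP: COP_R = T_C/(T_H − T_C) = 268.00/33.15 = 8.0845.
W = Q_C/COP_R = 4530/8.0845 = 560 W.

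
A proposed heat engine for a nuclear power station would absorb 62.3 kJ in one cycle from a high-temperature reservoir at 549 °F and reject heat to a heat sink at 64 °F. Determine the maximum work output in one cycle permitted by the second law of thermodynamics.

W_max ≈ 30.0 kJ

T_H = 549 °F → (549 − 32) × 5/9 = 287.22 °C = 560.37 K.
T_C = 64 °F → (64 − 32) × 5/9 = 17.78 °C = 290.93 K.
The upper bound on efficiency is η_max = 1 − T_C/T_H = 1 − 290.93/560.37 = 0.4808.
W_max = η_max · Q_H = 0.4808 × 62.3 = 30.0 kJ.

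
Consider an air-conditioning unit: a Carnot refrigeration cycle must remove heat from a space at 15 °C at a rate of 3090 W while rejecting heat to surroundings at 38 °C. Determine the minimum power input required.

Ẇ_in ≈ 246.6 W

T_H = 38 °C → 38 + 273.15 = 311.15 K.
T_C = 15 °C → 15 + 273.15 = 288.15 K.
Carnot COP: COP_R = T_C/(T_H − T_C) = 288.15/23.00 = 12.5283.
W = Q_C/COP_R = 3090/12.5283 = 246.6 W.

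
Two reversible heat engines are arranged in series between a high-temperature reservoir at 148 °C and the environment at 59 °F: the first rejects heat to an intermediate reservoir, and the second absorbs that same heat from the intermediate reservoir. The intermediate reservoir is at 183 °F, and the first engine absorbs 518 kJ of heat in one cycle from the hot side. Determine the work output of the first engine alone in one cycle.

T_H = 148 °C → 148 + 273.15 = 421.15 K.
T_C = 59 °F → (59 − 32) × 5/9 = 15.00 °C = 288.15 K.
T_m = 183 °F → (183 − 32) × 5/9 = 83.89 °C = 357.04 K.
First-stage efficiency η₁ = 1 − T_m/T_H = 1 − 357.04/421.15 = 0.1522.
W₁ = η₁·Q_H = 0.1522 × 518 = 78.9 kJ.

W₁ ≈ 78.9 kJ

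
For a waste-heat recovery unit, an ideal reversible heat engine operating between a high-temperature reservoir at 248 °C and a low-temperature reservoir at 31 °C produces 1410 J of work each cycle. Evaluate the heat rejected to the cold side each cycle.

T_H = 248 °C → 248 + 273.15 = 521.15 K.
T_C = 31 °C → 31 + 273.15 = 304.15 K.
η_rev = 1 − T_C/T_H = 1 − 304.15/521.15 = 0.4164.
Since Q_C/Q_H = T_C/T_H and Q_H = W/η, Q_C = W·T_C/(T_H − T_C) = 1410 × 304.15/217.00 = 1980 J.

Q_C ≈ 1980 J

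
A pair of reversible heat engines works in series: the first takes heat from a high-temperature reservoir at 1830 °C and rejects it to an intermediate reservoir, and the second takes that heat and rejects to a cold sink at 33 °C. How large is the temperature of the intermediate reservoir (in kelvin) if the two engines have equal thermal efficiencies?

T_H = 1830 °C → 1830 + 273.15 = 2103.15 K.
T_C = 33 °C → 33 + 273.15 = 306.15 K.
Equal efficiencies require 1 − T_m/T_H = 1 − T_C/T_m, i.e. T_m/T_H = T_C/T_m, so T_m = √(T_H·T_C) = √(2103.15 × 306.15) = 802 K.

T_m ≈ 802 K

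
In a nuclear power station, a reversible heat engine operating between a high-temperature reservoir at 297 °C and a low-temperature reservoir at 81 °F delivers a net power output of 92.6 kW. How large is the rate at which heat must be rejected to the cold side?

T_H = 297 °C → 297 + 273.15 = 570.15 K.
T_C = 81 °F → (81 − 32) × 5/9 = 27.22 °C = 300.37 K.
Since the cycle is reversible, η = 1 − T_C/T_H = 1 − 300.37/570.15 = 0.4732.
Since Q_C/Q_H = T_C/T_H and Q_H = W/η, Q_C = W·T_C/(T_H − T_C) = 92.6 × 300.37/269.78 = 103.1 kW.

Q̇_C ≈ 103.1 kW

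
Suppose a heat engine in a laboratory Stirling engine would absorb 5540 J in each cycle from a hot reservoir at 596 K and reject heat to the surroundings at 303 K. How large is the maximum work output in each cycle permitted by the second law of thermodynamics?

W_max ≈ 2720 J

No engine can exceed the Carnot limit: η_max = 1 − T_C/T_H = 1 − 303.00/596.00 = 0.4916.
W_max = η_max · Q_H = 0.4916 × 5540 = 2720 J.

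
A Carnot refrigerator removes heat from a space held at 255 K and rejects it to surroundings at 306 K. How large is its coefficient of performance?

COP_R = T_C/(T_H − T_C) = 255.00/(306.00 − 255.00) = 5.000.

COP_R ≈ 5.000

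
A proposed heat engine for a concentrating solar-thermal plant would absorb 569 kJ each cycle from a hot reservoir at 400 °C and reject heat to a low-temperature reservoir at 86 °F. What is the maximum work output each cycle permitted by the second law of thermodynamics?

T_H = 400 °C → 400 + 273.15 = 673.15 K.
T_C = 86 °F → (86 − 32) × 5/9 = 30.00 °C = 303.15 K.
No engine can exceed the Carnot limit: η_max = 1 − T_C/T_H = 1 − 303.15/673.15 = 0.5497.
W_max = η_max · Q_H = 0.5497 × 569 = 313 kJ.

W_max ≈ 313 kJ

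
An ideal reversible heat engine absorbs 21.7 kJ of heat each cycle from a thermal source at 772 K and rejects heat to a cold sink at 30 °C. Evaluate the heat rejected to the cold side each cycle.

T_C = 30 °C → 30 + 273.15 = 303.15 K.
For a reversible engine, η = 1 − T_C/T_H = 1 − 303.15/772.00 = 0.6073.
For a reversible cycle Q_C/Q_H = T_C/T_H, so Q_C = 21.7 × 303.15/772.00 = 8.521 kJ.

Q_C ≈ 8.521 kJ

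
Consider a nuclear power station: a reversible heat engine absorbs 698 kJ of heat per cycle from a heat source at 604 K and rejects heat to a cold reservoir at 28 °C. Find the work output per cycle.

T_C = 28 °C → 28 + 273.15 = 301.15 K.
For a reversible engine, η = 1 − T_C/T_H = 1 − 301.15/604.00 = 0.5014.
W = η·Q_H = 0.5014 × 698 = 350.0 kJ.

W ≈ 350.0 kJ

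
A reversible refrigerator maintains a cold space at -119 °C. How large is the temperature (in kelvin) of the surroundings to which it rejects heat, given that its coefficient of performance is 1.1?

T_H ≈ 294.3 K

T_C = -119 °C → -119 + 273.15 = 154.15 K.
COP_R = T_C/(T_H − T_C) ⇒ T_H = T_C·(1 + 1/COP_R) = 154.15 × (1 + 1/1.1) = 294.3 K.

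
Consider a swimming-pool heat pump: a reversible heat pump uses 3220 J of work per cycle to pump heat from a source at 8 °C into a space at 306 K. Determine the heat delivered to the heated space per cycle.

Q_H ≈ 39700 J

T_C = 8 °C → 8 + 273.15 = 281.15 K.
COP_HP = T_H/(T_H − T_C) = 306.00/24.85 = 12.3139.
Q_H = COP_HP · W = 12.3139 × 3220 = 39700 J.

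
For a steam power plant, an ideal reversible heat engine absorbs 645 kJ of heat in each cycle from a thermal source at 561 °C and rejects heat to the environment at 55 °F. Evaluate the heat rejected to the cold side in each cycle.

T_H = 561 °C → 561 + 273.15 = 834.15 K.
T_C = 55 °F → (55 − 32) × 5/9 = 12.78 °C = 285.93 K.
For a reversible engine, η = 1 − T_C/T_H = 1 − 285.93/834.15 = 0.6572.
For a reversible cycle Q_C/Q_H = T_C/T_H, so Q_C = 645 × 285.93/834.15 = 221 kJ.

Q_C ≈ 221 kJ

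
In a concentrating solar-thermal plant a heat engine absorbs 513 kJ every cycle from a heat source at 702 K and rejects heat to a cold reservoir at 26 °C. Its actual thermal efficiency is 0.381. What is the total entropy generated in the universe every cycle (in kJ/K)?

T_C = 26 °C → 26 + 273.15 = 299.15 K.
W = η·Q_H = 0.381 × 513 = 195.5 kJ, so Q_C = Q_H − W = 317.5 kJ.
Reservoir entropy changes: ΔS_H = −Q_H/T_H = −513/702.00 = -0.7308 kJ/K and ΔS_C = +Q_C/T_C = 317.5/299.15 = 1.061 kJ/K.
ΔS_univ = −Q_H/T_H + Q_C/T_C = 0.3307 kJ/K (> 0, since η = 0.381 < η_Carnot = 0.574).

ΔS_univ ≈ 0.3307 kJ/K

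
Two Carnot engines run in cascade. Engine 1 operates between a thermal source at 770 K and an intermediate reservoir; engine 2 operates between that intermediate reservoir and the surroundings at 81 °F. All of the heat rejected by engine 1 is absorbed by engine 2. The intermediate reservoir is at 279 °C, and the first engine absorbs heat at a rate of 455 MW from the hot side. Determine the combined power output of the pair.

T_C = 81 °F → (81 − 32) × 5/9 = 27.22 °C = 300.37 K.
Two reversible stages in series are equivalent to a single Carnot engine between T_H and T_C, so η_total = 1 − T_C/T_H = 1 − 300.37/770.00 = 0.6099.
W_total = η_total · Q_H = 0.6099 × 455 = 277.5 MW.

Ẇ_total ≈ 277.5 MW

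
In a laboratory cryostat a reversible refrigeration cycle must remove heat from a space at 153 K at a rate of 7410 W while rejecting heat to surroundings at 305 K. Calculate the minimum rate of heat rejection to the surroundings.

For a reversible cycle Q_H/Q_C = T_H/T_C, so Q_H = Q_C·T_H/T_C = 7410 × 305.00/153.00 = 14800 W.

Q̇_H ≈ 14800 W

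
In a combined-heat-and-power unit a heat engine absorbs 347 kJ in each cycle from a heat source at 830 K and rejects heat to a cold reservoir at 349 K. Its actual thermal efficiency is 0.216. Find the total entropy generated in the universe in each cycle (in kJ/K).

ΔS_univ ≈ 0.361 kJ/K

W = η·Q_H = 0.216 × 347 = 74.95 kJ, so Q_C = Q_H − W = 272.0 kJ.
Entropy balance on the reservoirs: −Q_H/T_H = -0.4181 kJ/K, +Q_C/T_C = 0.7795 kJ/K.
ΔS_univ = −Q_H/T_H + Q_C/T_C = 0.361 kJ/K (> 0, since η = 0.216 < η_Carnot = 0.580).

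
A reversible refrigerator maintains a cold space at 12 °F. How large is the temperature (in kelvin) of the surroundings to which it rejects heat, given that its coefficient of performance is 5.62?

T_H ≈ 309 K

T_C = 12 °F → (12 − 32) × 5/9 = -11.11 °C = 262.04 K.
COP_R = T_C/(T_H − T_C) ⇒ T_H = T_C·(1 + 1/COP_R) = 262.04 × (1 + 1/5.62) = 309 K.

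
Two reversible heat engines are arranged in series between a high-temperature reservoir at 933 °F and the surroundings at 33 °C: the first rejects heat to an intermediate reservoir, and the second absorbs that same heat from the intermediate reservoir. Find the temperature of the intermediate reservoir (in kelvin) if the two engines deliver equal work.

T_m ≈ 539.9 K

T_H = 933 °F → (933 − 32) × 5/9 = 500.56 °C = 773.71 K.
T_C = 33 °C → 33 + 273.15 = 306.15 K.
For reversible stages Q_m = Q_H·(T_m/T_H). Setting W₁ = Q_H(1 − T_m/T_H) equal to W₂ = Q_m(1 − T_C/T_m) = Q_H·(T_m − T_C)/T_H gives T_H − T_m = T_m − T_C, so T_m = (T_H + T_C)/2 = (773.71 + 306.15)/2 = 539.9 K.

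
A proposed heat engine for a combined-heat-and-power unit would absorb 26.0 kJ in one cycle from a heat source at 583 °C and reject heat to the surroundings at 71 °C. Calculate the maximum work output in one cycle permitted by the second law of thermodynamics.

W_max ≈ 15.5 kJ

T_H = 583 °C → 583 + 273.15 = 856.15 K.
T_C = 71 °C → 71 + 273.15 = 344.15 K.
No engine can exceed the Carnot limit: η_max = 1 − T_C/T_H = 1 − 344.15/856.15 = 0.5980.
W_max = η_max · Q_H = 0.5980 × 26.0 = 15.5 kJ.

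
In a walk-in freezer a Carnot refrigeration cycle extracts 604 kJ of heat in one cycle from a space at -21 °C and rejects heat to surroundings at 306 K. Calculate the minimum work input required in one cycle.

T_C = -21 °C → -21 + 273.15 = 252.15 K.
For a reversible refrigerator, COP_R = T_C/(T_H − T_C) = 252.15/53.85 = 4.6825.
W = Q_C/COP_R = 604/4.6825 = 129 kJ.

W_in ≈ 129 kJ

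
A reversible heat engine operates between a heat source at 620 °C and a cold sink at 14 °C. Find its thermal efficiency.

T_H = 620 °C → 620 + 273.15 = 893.15 K.
T_C = 14 °C → 14 + 273.15 = 287.15 K.
Since the cycle is reversible, η = 1 − T_C/T_H = 1 − 287.15/893.15 = 0.6785.

η ≈ 0.6785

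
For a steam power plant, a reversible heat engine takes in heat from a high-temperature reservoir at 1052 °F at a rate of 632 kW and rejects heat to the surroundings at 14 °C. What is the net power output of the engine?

T_H = 1052 °F → (1052 − 32) × 5/9 = 566.67 °C = 839.82 K.
T_C = 14 °C → 14 + 273.15 = 287.15 K.
η_rev = 1 − T_C/T_H = 1 − 287.15/839.82 = 0.6581.
W = η·Q_H = 0.6581 × 632 = 416 kW.

Ẇ ≈ 416 kW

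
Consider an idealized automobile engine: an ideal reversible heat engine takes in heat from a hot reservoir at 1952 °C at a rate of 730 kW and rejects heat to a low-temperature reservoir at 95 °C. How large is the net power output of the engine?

Ẇ ≈ 609 kW

T_H = 1952 °C → 1952 + 273.15 = 2225.15 K.
T_C = 95 °C → 95 + 273.15 = 368.15 K.
For a reversible engine, η = 1 − T_C/T_H = 1 − 368.15/2225.15 = 0.8346.
W = η·Q_H = 0.8346 × 730 = 609 kW.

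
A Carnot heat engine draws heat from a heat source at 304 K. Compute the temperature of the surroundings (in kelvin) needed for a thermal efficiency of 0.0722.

From η = 1 − T_C/T_H, T_C = T_H·(1 − η) = 304.00 × (1 − 0.0722) = 282 K.

T_C ≈ 282 K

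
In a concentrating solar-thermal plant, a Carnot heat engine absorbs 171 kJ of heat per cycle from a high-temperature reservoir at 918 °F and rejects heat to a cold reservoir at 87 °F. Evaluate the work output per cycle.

T_H = 918 °F → (918 − 32) × 5/9 = 492.22 °C = 765.37 K.
T_C = 87 °F → (87 − 32) × 5/9 = 30.56 °C = 303.71 K.
Carnot efficiency: η = 1 − T_C/T_H = 1 − 303.71/765.37 = 0.6032.
W = η·Q_H = 0.6032 × 171 = 103.1 kJ.

W ≈ 103.1 kJ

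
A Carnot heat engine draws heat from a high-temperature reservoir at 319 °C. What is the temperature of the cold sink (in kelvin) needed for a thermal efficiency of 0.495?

T_H = 319 °C → 319 + 273.15 = 592.15 K.
From η = 1 − T_C/T_H, T_C = T_H·(1 − η) = 592.15 × (1 − 0.495) = 299 K.

T_C ≈ 299 K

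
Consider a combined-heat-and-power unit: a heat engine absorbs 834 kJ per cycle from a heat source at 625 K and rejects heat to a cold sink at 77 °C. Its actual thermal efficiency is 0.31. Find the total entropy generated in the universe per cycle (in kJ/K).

ΔS_univ ≈ 0.3091 kJ/K

T_C = 77 °C → 77 + 273.15 = 350.15 K.
W = η·Q_H = 0.31 × 834 = 258.5 kJ, so Q_C = Q_H − W = 575.5 kJ.
Reservoir entropy changes: ΔS_H = −Q_H/T_H = −834/625.00 = -1.334 kJ/K and ΔS_C = +Q_C/T_C = 575.5/350.15 = 1.643 kJ/K.
ΔS_univ = −Q_H/T_H + Q_C/T_C = 0.3091 kJ/K (> 0, since η = 0.31 < η_Carnot = 0.440).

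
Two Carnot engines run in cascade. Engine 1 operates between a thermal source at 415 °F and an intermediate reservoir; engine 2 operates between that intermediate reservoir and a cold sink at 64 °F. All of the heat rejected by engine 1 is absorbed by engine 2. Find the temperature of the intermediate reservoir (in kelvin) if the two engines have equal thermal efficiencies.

T_m ≈ 376 K

T_H = 415 °F → (415 − 32) × 5/9 = 212.78 °C = 485.93 K.
T_C = 64 °F → (64 − 32) × 5/9 = 17.78 °C = 290.93 K.
Equal efficiencies require 1 − T_m/T_H = 1 − T_C/T_m, i.e. T_m/T_H = T_C/T_m, so T_m = √(T_H·T_C) = √(485.93 × 290.93) = 376 K.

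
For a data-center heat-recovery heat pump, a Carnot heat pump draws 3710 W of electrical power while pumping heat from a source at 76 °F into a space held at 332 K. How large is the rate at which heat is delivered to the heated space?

Q̇_H ≈ 35800 W

T_C = 76 °F → (76 − 32) × 5/9 = 24.44 °C = 297.59 K.
Reversible heating COP: COP_HP = T_H/(T_H − T_C) = 332.00/34.41 = 9.6496.
Q_H = COP_HP · W = 9.6496 × 3710 = 35800 W.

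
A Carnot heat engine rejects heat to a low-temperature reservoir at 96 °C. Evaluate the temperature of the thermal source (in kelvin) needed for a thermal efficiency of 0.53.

T_H ≈ 785.4 K

T_C = 96 °C → 96 + 273.15 = 369.15 K.
From η = 1 − T_C/T_H, solving for T_H gives T_H = T_C/(1 − η) = 369.15/(1 − 0.53) = 785.4 K.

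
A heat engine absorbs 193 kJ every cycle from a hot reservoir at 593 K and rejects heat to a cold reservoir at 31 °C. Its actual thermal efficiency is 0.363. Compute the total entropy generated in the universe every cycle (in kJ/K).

ΔS_univ ≈ 0.0787 kJ/K

T_C = 31 °C → 31 + 273.15 = 304.15 K.
W = η·Q_H = 0.363 × 193 = 70.06 kJ, so Q_C = Q_H − W = 122.9 kJ.
The hot reservoir loses entropy Q_H/T_H = 193/593.00 = 0.3255 kJ/K; the cold reservoir gains Q_C/T_C = 122.9/304.15 = 0.4042 kJ/K.
ΔS_univ = −Q_H/T_H + Q_C/T_C = 0.0787 kJ/K (> 0, since η = 0.363 < η_Carnot = 0.487).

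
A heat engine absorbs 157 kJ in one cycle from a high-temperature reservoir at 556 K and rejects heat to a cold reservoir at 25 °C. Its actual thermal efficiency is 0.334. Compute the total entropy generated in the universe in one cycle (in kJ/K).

ΔS_univ ≈ 0.06833 kJ/K

T_C = 25 °C → 25 + 273.15 = 298.15 K.
W = η·Q_H = 0.334 × 157 = 52.44 kJ, so Q_C = Q_H − W = 104.6 kJ.
The hot reservoir loses entropy Q_H/T_H = 157/556.00 = 0.2824 kJ/K; the cold reservoir gains Q_C/T_C = 104.6/298.15 = 0.3507 kJ/K.
ΔS_univ = −Q_H/T_H + Q_C/T_C = 0.06833 kJ/K (> 0, since η = 0.334 < η_Carnot = 0.464).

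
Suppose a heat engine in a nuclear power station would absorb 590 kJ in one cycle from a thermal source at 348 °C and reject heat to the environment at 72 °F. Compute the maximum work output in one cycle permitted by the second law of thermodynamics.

W_max ≈ 309 kJ

T_H = 348 °C → 348 + 273.15 = 621.15 K.
T_C = 72 °F → (72 − 32) × 5/9 = 22.22 °C = 295.37 K.
The second-law ceiling is the Carnot efficiency, η_max = 1 − T_C/T_H = 1 − 295.37/621.15 = 0.5245.
W_max = η_max · Q_H = 0.5245 × 590 = 309 kJ.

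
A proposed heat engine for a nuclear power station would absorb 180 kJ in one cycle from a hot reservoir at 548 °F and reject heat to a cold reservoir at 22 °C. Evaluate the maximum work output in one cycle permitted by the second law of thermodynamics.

W_max ≈ 85.1 kJ

T_H = 548 °F → (548 − 32) × 5/9 = 286.67 °C = 559.82 K.
T_C = 22 °C → 22 + 273.15 = 295.15 K.
The second-law ceiling is the Carnot efficiency, η_max = 1 − T_C/T_H = 1 − 295.15/559.82 = 0.4728.
W_max = η_max · Q_H = 0.4728 × 180 = 85.1 kJ.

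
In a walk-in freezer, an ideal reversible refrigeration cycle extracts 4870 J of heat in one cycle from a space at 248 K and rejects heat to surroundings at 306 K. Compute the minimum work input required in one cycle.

COP_R = T_C/(T_H − T_C) = 248.00/58.00 = 4.2759.
W = Q_C/COP_R = 4870/4.2759 = 1140 J.

W_in ≈ 1140 J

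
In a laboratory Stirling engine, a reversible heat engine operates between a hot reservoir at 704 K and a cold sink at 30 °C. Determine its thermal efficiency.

T_C = 30 °C → 30 + 273.15 = 303.15 K.
Carnot efficiency: η = 1 − T_C/T_H = 1 − 303.15/704.00 = 0.569.

η ≈ 0.569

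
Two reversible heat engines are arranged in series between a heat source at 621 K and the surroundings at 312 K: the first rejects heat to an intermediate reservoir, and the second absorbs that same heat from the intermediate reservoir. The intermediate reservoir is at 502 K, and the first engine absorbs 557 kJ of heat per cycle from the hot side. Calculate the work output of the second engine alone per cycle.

W₂ ≈ 170 kJ

Heat entering the second stage: Q_m = Q_H·(T_m/T_H) = 557 × 502.00/621.00 = 450 kJ.
Second-stage efficiency η₂ = 1 − T_C/T_m = 1 − 312.00/502.00 = 0.3785, so W₂ = η₂·Q_m = 170 kJ.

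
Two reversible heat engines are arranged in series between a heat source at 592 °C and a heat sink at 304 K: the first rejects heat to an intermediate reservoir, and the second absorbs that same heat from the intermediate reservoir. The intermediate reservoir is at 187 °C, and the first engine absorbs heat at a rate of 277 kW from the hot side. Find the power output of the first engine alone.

T_H = 592 °C → 592 + 273.15 = 865.15 K.
T_m = 187 °C → 187 + 273.15 = 460.15 K.
First-stage efficiency η₁ = 1 − T_m/T_H = 1 − 460.15/865.15 = 0.4681.
W₁ = η₁·Q_H = 0.4681 × 277 = 129.7 kW.

Ẇ₁ ≈ 129.7 kW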